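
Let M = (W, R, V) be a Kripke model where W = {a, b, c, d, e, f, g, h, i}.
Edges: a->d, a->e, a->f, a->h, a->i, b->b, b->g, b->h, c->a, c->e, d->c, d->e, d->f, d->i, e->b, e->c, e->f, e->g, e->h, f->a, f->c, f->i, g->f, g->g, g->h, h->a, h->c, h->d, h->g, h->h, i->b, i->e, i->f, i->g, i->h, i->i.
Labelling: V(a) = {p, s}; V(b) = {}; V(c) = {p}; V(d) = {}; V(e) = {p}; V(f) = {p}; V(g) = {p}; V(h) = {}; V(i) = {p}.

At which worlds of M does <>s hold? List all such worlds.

Recall that <>ψ holds at a world iff ψ holds at some accessible world.
Let φ = <>s. Evaluate φ at each world:
  a (successors {d, e, f, h, i}): φ is false.
  b (successors {b, g, h}): φ is false.
  c (successors {a, e}): φ is true.
  d (successors {c, e, f, i}): φ is false.
  e (successors {b, c, f, g, h}): φ is false.
  f (successors {a, c, i}): φ is true.
  g (successors {f, g, h}): φ is false.
  h (successors {a, c, d, g, h}): φ is true.
  i (successors {b, e, f, g, h, i}): φ is false.
For instance, at h:
  At h: <>s requires s at some successor in {a, c, d, g, h}.
    s holds at a, so <>s is true at h.
Satisfying worlds: {c, f, h}

c, f, h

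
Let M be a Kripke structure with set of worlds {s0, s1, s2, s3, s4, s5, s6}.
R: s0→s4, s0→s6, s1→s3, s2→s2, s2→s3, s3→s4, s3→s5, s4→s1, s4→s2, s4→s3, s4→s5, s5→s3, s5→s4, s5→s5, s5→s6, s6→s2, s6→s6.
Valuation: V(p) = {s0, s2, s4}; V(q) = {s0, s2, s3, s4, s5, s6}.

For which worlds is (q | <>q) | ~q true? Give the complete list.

s0, s1, s2, s3, s4, s5, s6

Let φ = (q | <>q) | ~q. Evaluate φ at each world:
  s0 (successors {s4, s6}): φ is true.
  s1 (successors {s3}): φ is true.
  s2 (successors {s2, s3}): φ is true.
  s3 (successors {s4, s5}): φ is true.
  s4 (successors {s1, s2, s3, s5}): φ is true.
  s5 (successors {s3, s4, s5, s6}): φ is true.
  s6 (successors {s2, s6}): φ is true.
For instance, at s6:
  At s6: q | <>q is true, ~q is false, so (q | <>q) | ~q is true.
    At s6: q is true, <>q is true, so q | <>q is true.
      At s6: <>q requires q at some successor in {s2, s6}.
        q holds at s2, so <>q is true at s6.
Satisfying worlds: {s0, s1, s2, s3, s4, s5, s6}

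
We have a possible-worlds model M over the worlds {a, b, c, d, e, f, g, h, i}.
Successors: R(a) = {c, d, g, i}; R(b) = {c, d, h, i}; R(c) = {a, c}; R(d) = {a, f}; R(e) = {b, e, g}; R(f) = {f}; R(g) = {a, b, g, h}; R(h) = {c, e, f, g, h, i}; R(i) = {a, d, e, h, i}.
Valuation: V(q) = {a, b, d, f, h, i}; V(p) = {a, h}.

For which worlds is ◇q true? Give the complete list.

Recall that ◇ψ holds at a world iff ψ holds at some accessible world.
Let φ = ◇q. Evaluate φ at each world:
  a (successors {c, d, g, i}): φ is true.
  b (successors {c, d, h, i}): φ is true.
  c (successors {a, c}): φ is true.
  d (successors {a, f}): φ is true.
  e (successors {b, e, g}): φ is true.
  f (successors {f}): φ is true.
  g (successors {a, b, g, h}): φ is true.
  h (successors {c, e, f, g, h, i}): φ is true.
  i (successors {a, d, e, h, i}): φ is true.
For instance, at a:
  At a: ◇q requires q at some successor in {c, d, g, i}.
    q holds at d, so ◇q is true at a.
Satisfying worlds: {a, b, c, d, e, f, g, h, i}

a, b, c, d, e, f, g, h, i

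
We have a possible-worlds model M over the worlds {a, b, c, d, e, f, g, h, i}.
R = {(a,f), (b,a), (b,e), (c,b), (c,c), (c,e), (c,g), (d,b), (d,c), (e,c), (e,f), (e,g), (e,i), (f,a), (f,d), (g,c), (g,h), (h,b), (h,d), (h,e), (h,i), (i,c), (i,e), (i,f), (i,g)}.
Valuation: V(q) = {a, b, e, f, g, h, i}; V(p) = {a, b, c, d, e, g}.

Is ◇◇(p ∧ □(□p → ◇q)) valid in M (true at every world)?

Yes

Recall that □ψ holds at a world iff ψ holds at every accessible world, and ◇ψ holds iff ψ holds at some accessible world.
Let φ = ◇◇(p ∧ □(□p → ◇q)). Evaluate φ at each world:
  a (successors {f}): φ is true.
  b (successors {a, e}): φ is true.
  c (successors {b, c, e, g}): φ is true.
  d (successors {b, c}): φ is true.
  e (successors {c, f, g, i}): φ is true.
  f (successors {a, d}): φ is true.
  g (successors {c, h}): φ is true.
  h (successors {b, d, e, i}): φ is true.
  i (successors {c, e, f, g}): φ is true.
For instance, at d:
  At d: ◇◇(p ∧ □(□p → ◇q)) requires ◇(p ∧ □(□p → ◇q)) at some successor in {b, c}.
    ◇(p ∧ □(□p → ◇q)) holds at b, so ◇◇(p ∧ □(□p → ◇q)) is true at d.
      At b: ◇(p ∧ □(□p → ◇q)) requires p ∧ □(□p → ◇q) at some successor in {a, e}.
        p ∧ □(□p → ◇q) holds at a, so ◇(p ∧ □(□p → ◇q)) is true at b.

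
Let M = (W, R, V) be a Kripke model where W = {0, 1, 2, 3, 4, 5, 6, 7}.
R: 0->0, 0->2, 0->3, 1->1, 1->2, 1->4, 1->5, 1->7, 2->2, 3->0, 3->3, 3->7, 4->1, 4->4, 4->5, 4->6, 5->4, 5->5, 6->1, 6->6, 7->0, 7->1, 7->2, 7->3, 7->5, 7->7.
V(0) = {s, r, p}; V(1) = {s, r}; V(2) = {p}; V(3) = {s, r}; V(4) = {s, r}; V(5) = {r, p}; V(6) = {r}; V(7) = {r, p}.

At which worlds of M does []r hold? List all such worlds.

3, 4, 5, 6

Let φ = []r. Evaluate φ at each world:
  0 (successors {0, 2, 3}): φ is false.
  1 (successors {1, 2, 4, 5, 7}): φ is false.
  2 (successors {2}): φ is false.
  3 (successors {0, 3, 7}): φ is true.
  4 (successors {1, 4, 5, 6}): φ is true.
  5 (successors {4, 5}): φ is true.
  6 (successors {1, 6}): φ is true.
  7 (successors {0, 1, 2, 3, 5, 7}): φ is false.
For instance, at 2:
  At 2: []r requires r at every successor {2}.
    r fails at 2, so []r is false at 2.
Satisfying worlds: {3, 4, 5, 6}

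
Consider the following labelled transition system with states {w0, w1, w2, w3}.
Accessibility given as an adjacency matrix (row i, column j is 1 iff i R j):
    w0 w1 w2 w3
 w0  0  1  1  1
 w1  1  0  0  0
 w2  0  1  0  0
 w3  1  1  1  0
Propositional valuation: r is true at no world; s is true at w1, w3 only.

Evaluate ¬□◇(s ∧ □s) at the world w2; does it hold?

At w2: □◇(s ∧ □s) is false, so ¬□◇(s ∧ □s) is true.
  At w2: □◇(s ∧ □s) requires ◇(s ∧ □s) at every successor {w1}.
    ◇(s ∧ □s) fails at w1, so □◇(s ∧ □s) is false at w2.
      At w1: ◇(s ∧ □s) requires s ∧ □s at some successor in {w0}.
        At w0: s ∧ □s is false.
      So ◇(s ∧ □s) is false at w1.

Yes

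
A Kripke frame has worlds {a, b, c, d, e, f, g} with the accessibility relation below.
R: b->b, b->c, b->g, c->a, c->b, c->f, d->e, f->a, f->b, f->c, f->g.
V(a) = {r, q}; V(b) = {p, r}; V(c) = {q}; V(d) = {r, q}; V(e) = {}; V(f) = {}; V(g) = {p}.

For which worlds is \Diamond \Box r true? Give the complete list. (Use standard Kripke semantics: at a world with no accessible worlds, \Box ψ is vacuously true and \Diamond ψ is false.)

b, c, d, f

Recall that \Box ψ holds at a world iff ψ holds at every accessible world, and \Diamond ψ holds iff ψ holds at some accessible world.
Let φ = \Diamond \Box r. Evaluate φ at each world:
  a (successors ∅): φ is false.
  b (successors {b, c, g}): φ is true.
  c (successors {a, b, f}): φ is true.
  d (successors {e}): φ is true.
  e (successors ∅): φ is false.
  f (successors {a, b, c, g}): φ is true.
  g (successors ∅): φ is false.
For instance, at d:
  At d: \Diamond \Box r requires \Box r at some successor in {e}.
    \Box r holds at e, so \Diamond \Box r is true at d.
      At e: no accessible worlds, so \Box r holds vacuously.
Satisfying worlds: {b, c, d, f}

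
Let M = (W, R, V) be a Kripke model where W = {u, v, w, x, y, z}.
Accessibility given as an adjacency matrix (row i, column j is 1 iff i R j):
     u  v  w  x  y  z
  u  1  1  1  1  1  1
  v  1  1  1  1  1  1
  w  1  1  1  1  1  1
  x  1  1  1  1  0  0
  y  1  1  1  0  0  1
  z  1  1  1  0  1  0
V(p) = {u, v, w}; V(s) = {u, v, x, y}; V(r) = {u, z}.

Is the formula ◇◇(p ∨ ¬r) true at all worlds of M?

Recall that ◇ψ holds at a world iff ψ holds at some accessible world.
Let φ = ◇◇(p ∨ ¬r). Evaluate φ at each world:
  u (successors {u, v, w, x, y, z}): φ is true.
  v (successors {u, v, w, x, y, z}): φ is true.
  w (successors {u, v, w, x, y, z}): φ is true.
  x (successors {u, v, w, x}): φ is true.
  y (successors {u, v, w, z}): φ is true.
  z (successors {u, v, w, y}): φ is true.
For instance, at z:
  At z: ◇◇(p ∨ ¬r) requires ◇(p ∨ ¬r) at some successor in {u, v, w, y}.
    ◇(p ∨ ¬r) holds at u, so ◇◇(p ∨ ¬r) is true at z.
      At u: ◇(p ∨ ¬r) requires p ∨ ¬r at some successor in {u, v, w, x, y, z}.
        p ∨ ¬r holds at u, so ◇(p ∨ ¬r) is true at u.

Yes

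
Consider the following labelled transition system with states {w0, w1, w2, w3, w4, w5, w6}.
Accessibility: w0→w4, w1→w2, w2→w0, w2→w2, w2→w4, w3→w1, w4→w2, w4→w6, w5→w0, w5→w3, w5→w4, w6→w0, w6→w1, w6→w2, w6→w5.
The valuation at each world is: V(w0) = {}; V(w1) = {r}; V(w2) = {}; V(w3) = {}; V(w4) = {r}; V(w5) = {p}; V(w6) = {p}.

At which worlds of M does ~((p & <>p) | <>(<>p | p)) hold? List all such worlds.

w1, w3

Let φ = ~((p & <>p) | <>(<>p | p)). Evaluate φ at each world:
  w0 (successors {w4}): φ is false.
  w1 (successors {w2}): φ is true.
  w2 (successors {w0, w2, w4}): φ is false.
  w3 (successors {w1}): φ is true.
  w4 (successors {w2, w6}): φ is false.
  w5 (successors {w0, w3, w4}): φ is false.
  w6 (successors {w0, w1, w2, w5}): φ is false.
For instance, at w2:
  At w2: (p & <>p) | <>(<>p | p) is true, so ~((p & <>p) | <>(<>p | p)) is false.
    At w2: p & <>p is false, <>(<>p | p) is true, so (p & <>p) | <>(<>p | p) is true.
      At w2: p is false, <>p is false, so p & <>p is false.
      At w2: <>(<>p | p) requires <>p | p at some successor in {w0, w2, w4}.
        <>p | p holds at w4, so <>(<>p | p) is true at w2.
Satisfying worlds: {w1, w3}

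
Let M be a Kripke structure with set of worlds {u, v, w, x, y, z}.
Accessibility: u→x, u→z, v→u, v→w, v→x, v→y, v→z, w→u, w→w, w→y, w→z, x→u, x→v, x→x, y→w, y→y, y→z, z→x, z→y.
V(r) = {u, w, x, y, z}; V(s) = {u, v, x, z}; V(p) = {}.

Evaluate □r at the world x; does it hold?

At x: □r requires r at every successor {u, v, x}.
  r fails at v, so □r is false at x.

No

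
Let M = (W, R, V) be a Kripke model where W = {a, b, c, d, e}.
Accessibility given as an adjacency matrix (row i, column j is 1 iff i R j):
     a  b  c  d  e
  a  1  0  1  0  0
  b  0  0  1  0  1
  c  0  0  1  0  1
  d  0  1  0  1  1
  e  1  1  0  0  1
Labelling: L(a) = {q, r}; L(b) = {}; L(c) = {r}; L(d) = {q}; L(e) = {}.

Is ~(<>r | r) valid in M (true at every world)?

No

Let φ = ~(<>r | r). Evaluate φ at each world:
  a (successors {a, c}): φ is false.
  b (successors {c, e}): φ is false.
  c (successors {c, e}): φ is false.
  d (successors {b, d, e}): φ is true.
  e (successors {a, b, e}): φ is false.
Detail at a (counterexample):
  At a: <>r | r is true, so ~(<>r | r) is false.
    At a: <>r is true, r is true, so <>r | r is true.
      At a: <>r requires r at some successor in {a, c}.
        r holds at a, so <>r is true at a.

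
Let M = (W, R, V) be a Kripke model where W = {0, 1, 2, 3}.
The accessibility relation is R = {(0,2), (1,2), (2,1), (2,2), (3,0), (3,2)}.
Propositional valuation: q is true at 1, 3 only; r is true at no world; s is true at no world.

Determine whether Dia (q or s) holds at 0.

Recall that Dia ψ holds at a world iff ψ holds at some accessible world.
At 0: Dia (q or s) requires q or s at some successor in {2}.
  At 2: q or s is false.
So Dia (q or s) is false at 0.

No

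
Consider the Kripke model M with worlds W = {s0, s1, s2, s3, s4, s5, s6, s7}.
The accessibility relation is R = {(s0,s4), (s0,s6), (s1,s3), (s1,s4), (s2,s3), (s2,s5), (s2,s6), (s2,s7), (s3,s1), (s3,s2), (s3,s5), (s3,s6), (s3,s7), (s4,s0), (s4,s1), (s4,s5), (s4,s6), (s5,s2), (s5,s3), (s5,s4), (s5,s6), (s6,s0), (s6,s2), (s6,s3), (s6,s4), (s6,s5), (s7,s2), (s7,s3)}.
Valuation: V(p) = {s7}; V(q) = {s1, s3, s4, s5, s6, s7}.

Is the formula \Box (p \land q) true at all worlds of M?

Let φ = \Box (p \land q). Evaluate φ at each world:
  s0 (successors {s4, s6}): φ is false.
  s1 (successors {s3, s4}): φ is false.
  s2 (successors {s3, s5, s6, s7}): φ is false.
  s3 (successors {s1, s2, s5, s6, s7}): φ is false.
  s4 (successors {s0, s1, s5, s6}): φ is false.
  s5 (successors {s2, s3, s4, s6}): φ is false.
  s6 (successors {s0, s2, s3, s4, s5}): φ is false.
  s7 (successors {s2, s3}): φ is false.
Detail at s0 (counterexample):
  At s0: \Box (p \land q) requires p \land q at every successor {s4, s6}.
    p \land q fails at s4, so \Box (p \land q) is false at s0.

No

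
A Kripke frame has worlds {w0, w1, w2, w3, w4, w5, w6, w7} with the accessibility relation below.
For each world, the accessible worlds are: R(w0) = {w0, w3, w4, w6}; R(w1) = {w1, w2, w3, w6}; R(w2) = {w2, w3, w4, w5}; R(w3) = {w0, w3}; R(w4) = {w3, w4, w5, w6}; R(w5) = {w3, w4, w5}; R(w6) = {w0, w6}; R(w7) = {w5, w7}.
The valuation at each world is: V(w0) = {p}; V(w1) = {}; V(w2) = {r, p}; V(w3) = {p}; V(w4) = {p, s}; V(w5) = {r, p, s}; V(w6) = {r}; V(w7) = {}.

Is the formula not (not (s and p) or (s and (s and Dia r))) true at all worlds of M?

No

Let φ = not (not (s and p) or (s and (s and Dia r))). Evaluate φ at each world:
  w0 (successors {w0, w3, w4, w6}): φ is false.
  w1 (successors {w1, w2, w3, w6}): φ is false.
  w2 (successors {w2, w3, w4, w5}): φ is false.
  w3 (successors {w0, w3}): φ is false.
  w4 (successors {w3, w4, w5, w6}): φ is false.
  w5 (successors {w3, w4, w5}): φ is false.
  w6 (successors {w0, w6}): φ is false.
  w7 (successors {w5, w7}): φ is false.
Detail at w0 (counterexample):
  At w0: not (s and p) or (s and (s and Dia r)) is true, so not (not (s and p) or (s and (s and Dia r))) is false.
    At w0: not (s and p) is true, s and (s and Dia r) is false, so not (s and p) or (s and (s and Dia r)) is true.
      At w0: s is false, s and Dia r is false, so s and (s and Dia r) is false.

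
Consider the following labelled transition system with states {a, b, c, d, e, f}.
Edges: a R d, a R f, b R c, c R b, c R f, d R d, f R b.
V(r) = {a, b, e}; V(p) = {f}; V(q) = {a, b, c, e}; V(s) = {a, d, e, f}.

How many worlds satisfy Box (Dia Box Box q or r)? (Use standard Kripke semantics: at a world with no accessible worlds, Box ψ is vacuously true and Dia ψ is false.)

Let φ = Box (Dia Box Box q or r). Evaluate φ at each world:
  a (successors {d, f}): φ is false.
  b (successors {c}): φ is true.
  c (successors {b, f}): φ is false.
  d (successors {d}): φ is false.
  e (successors ∅): φ is true.
  f (successors {b}): φ is true.
For instance, at a:
  At a: Box (Dia Box Box q or r) requires Dia Box Box q or r at every successor {d, f}.
    Dia Box Box q or r fails at d, so Box (Dia Box Box q or r) is false at a.
      At d: Dia Box Box q is false, r is false, so Dia Box Box q or r is false.
Satisfying worlds: {b, e, f}

3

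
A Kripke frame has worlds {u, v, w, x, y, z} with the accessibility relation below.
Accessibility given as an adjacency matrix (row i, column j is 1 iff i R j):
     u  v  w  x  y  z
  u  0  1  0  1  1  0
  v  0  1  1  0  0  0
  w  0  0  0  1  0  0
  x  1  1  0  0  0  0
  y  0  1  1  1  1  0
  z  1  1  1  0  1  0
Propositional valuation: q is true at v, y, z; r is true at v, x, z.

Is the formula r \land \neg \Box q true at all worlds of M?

No

Recall that \Box ψ holds at a world iff ψ holds at every accessible world, and \Diamond ψ holds iff ψ holds at some accessible world.
Let φ = r \land \neg \Box q. Evaluate φ at each world:
  u (successors {v, x, y}): φ is false.
  v (successors {v, w}): φ is true.
  w (successors {x}): φ is false.
  x (successors {u, v}): φ is true.
  y (successors {v, w, x, y}): φ is false.
  z (successors {u, v, w, y}): φ is true.
Detail at u (counterexample):
  At u: r is false, \neg \Box q is true, so r \land \neg \Box q is false.
    At u: \Box q is false, so \neg \Box q is true.
      At u: \Box q requires q at every successor {v, x, y}.
        q fails at x, so \Box q is false at u.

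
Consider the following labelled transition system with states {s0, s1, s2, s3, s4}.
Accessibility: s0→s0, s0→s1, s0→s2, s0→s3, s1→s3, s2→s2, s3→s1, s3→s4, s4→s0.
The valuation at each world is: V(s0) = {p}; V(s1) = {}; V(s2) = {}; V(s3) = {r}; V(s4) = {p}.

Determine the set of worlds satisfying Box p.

s4

Let φ = Box p. Evaluate φ at each world:
  s0 (successors {s0, s1, s2, s3}): φ is false.
  s1 (successors {s3}): φ is false.
  s2 (successors {s2}): φ is false.
  s3 (successors {s1, s4}): φ is false.
  s4 (successors {s0}): φ is true.
For instance, at s2:
  At s2: Box p requires p at every successor {s2}.
    p fails at s2, so Box p is false at s2.
Satisfying worlds: {s4}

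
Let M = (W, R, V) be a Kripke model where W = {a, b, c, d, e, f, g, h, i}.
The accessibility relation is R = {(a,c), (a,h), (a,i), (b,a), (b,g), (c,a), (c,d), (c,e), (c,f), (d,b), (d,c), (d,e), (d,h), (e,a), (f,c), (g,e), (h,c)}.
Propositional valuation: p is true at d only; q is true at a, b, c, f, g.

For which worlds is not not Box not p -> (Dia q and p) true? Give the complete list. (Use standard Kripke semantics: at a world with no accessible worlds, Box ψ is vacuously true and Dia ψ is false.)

Let φ = not not Box not p -> (Dia q and p). Evaluate φ at each world:
  a (successors {c, h, i}): φ is false.
  b (successors {a, g}): φ is false.
  c (successors {a, d, e, f}): φ is true.
  d (successors {b, c, e, h}): φ is true.
  e (successors {a}): φ is false.
  f (successors {c}): φ is false.
  g (successors {e}): φ is false.
  h (successors {c}): φ is false.
  i (successors ∅): φ is false.
For instance, at d:
  At d: not not Box not p is true, Dia q and p is true, so not not Box not p -> (Dia q and p) is true.
    At d: not Box not p is false, so not not Box not p is true.
      At d: Box not p is true, so not Box not p is false.
    At d: Dia q is true, p is true, so Dia q and p is true.
      At d: Dia q requires q at some successor in {b, c, e, h}.
        q holds at b, so Dia q is true at d.
Satisfying worlds: {c, d}

c, d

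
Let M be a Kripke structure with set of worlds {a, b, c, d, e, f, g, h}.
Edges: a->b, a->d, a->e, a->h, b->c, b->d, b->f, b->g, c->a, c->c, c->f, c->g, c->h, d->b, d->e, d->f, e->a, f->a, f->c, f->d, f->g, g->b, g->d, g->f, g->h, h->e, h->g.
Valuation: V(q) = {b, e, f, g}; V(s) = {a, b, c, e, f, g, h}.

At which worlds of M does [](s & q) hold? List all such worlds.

d, h

Let φ = [](s & q). Evaluate φ at each world:
  a (successors {b, d, e, h}): φ is false.
  b (successors {c, d, f, g}): φ is false.
  c (successors {a, c, f, g, h}): φ is false.
  d (successors {b, e, f}): φ is true.
  e (successors {a}): φ is false.
  f (successors {a, c, d, g}): φ is false.
  g (successors {b, d, f, h}): φ is false.
  h (successors {e, g}): φ is true.
For instance, at h:
  At h: [](s & q) requires s & q at every successor {e, g}.
    At e: s & q is true.
    At g: s & q is true.
  So [](s & q) is true at h.
Satisfying worlds: {d, h}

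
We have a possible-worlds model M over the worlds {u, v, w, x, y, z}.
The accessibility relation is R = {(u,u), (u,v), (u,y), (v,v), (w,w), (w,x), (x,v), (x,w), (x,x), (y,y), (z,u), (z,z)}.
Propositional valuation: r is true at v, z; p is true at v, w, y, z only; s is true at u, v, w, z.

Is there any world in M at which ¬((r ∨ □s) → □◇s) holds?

No

Let φ = ¬((r ∨ □s) → □◇s). Evaluate φ at each world:
  u (successors {u, v, y}): φ is false.
  v (successors {v}): φ is false.
  w (successors {w, x}): φ is false.
  x (successors {v, w, x}): φ is false.
  y (successors {y}): φ is false.
  z (successors {u, z}): φ is false.
For instance, at y:
  At y: (r ∨ □s) → □◇s is true, so ¬((r ∨ □s) → □◇s) is false.
    At y: r ∨ □s is false, □◇s is false, so (r ∨ □s) → □◇s is true.
      At y: r is false, □s is false, so r ∨ □s is false.
      At y: □◇s requires ◇s at every successor {y}.
        ◇s fails at y, so □◇s is false at y.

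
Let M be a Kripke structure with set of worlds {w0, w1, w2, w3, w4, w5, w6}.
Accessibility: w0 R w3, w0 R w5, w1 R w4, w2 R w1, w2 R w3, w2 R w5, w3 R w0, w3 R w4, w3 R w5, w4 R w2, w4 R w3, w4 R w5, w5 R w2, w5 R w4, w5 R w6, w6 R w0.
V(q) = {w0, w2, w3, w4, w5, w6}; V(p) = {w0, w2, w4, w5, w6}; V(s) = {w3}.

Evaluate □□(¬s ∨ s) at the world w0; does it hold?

Recall that □ψ holds at a world iff ψ holds at every accessible world, and ◇ψ holds iff ψ holds at some accessible world.
At w0: □□(¬s ∨ s) requires □(¬s ∨ s) at every successor {w3, w5}.
    At w3: □(¬s ∨ s) requires ¬s ∨ s at every successor {w0, w4, w5}.
      At w0: ¬s ∨ s is true.
      At w4: ¬s ∨ s is true.
      At w5: ¬s ∨ s is true.
    So □(¬s ∨ s) is true at w3.
    At w5: □(¬s ∨ s) requires ¬s ∨ s at every successor {w2, w4, w6}.
      At w2: ¬s ∨ s is true.
      At w4: ¬s ∨ s is true.
      At w6: ¬s ∨ s is true.
    So □(¬s ∨ s) is true at w5.
So □□(¬s ∨ s) is true at w0.

Yes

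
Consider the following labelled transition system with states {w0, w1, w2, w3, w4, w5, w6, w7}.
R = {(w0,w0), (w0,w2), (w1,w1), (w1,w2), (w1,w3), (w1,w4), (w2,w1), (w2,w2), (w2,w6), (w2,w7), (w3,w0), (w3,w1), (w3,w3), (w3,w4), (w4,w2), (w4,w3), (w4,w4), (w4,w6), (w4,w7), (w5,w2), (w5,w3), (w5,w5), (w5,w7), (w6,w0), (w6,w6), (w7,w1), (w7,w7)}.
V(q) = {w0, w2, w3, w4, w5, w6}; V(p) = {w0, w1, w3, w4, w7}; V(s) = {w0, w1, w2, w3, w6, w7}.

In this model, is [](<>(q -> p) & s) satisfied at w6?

Yes

At w6: [](<>(q -> p) & s) requires <>(q -> p) & s at every successor {w0, w6}.
    At w0: <>(q -> p) is true, s is true, so <>(q -> p) & s is true.
      At w0: <>(q -> p) requires q -> p at some successor in {w0, w2}.
        q -> p holds at w0, so <>(q -> p) is true at w0.
    At w6: <>(q -> p) is true, s is true, so <>(q -> p) & s is true.
      At w6: <>(q -> p) requires q -> p at some successor in {w0, w6}.
        q -> p holds at w0, so <>(q -> p) is true at w6.
So [](<>(q -> p) & s) is true at w6.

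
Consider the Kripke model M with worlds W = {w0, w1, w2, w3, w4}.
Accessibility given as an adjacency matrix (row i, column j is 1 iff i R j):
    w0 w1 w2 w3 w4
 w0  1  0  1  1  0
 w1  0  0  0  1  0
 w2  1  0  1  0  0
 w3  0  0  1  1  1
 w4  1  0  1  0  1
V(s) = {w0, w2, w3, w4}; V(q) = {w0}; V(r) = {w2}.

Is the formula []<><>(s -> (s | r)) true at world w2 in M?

At w2: []<><>(s -> (s | r)) requires <><>(s -> (s | r)) at every successor {w0, w2}.
    At w0: <><>(s -> (s | r)) requires <>(s -> (s | r)) at some successor in {w0, w2, w3}.
      <>(s -> (s | r)) holds at w0, so <><>(s -> (s | r)) is true at w0.
    At w2: <><>(s -> (s | r)) requires <>(s -> (s | r)) at some successor in {w0, w2}.
      <>(s -> (s | r)) holds at w0, so <><>(s -> (s | r)) is true at w2.
So []<><>(s -> (s | r)) is true at w2.

Yes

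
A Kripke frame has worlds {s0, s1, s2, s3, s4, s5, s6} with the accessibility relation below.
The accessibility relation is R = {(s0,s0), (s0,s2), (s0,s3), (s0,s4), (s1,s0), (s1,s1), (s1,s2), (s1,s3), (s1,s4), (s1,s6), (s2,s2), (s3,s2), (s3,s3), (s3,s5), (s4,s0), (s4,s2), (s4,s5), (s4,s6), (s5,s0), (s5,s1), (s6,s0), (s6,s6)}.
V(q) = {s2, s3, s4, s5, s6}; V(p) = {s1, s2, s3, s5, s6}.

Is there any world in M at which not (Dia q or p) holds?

Let φ = not (Dia q or p). Evaluate φ at each world:
  s0 (successors {s0, s2, s3, s4}): φ is false.
  s1 (successors {s0, s1, s2, s3, s4, s6}): φ is false.
  s2 (successors {s2}): φ is false.
  s3 (successors {s2, s3, s5}): φ is false.
  s4 (successors {s0, s2, s5, s6}): φ is false.
  s5 (successors {s0, s1}): φ is false.
  s6 (successors {s0, s6}): φ is false.
For instance, at s4:
  At s4: Dia q or p is true, so not (Dia q or p) is false.
    At s4: Dia q is true, p is false, so Dia q or p is true.
      At s4: Dia q requires q at some successor in {s0, s2, s5, s6}.
        q holds at s2, so Dia q is true at s4.

No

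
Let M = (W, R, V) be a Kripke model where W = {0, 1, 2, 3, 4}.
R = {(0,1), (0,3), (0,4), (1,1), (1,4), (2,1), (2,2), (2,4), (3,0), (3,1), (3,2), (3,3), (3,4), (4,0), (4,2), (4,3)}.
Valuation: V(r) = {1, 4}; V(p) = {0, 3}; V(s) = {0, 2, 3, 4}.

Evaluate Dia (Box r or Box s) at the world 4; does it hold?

No

At 4: Dia (Box r or Box s) requires Box r or Box s at some successor in {0, 2, 3}.
  At 0: Box r or Box s is false.
  At 2: Box r or Box s is false.
  At 3: Box r or Box s is false.
So Dia (Box r or Box s) is false at 4.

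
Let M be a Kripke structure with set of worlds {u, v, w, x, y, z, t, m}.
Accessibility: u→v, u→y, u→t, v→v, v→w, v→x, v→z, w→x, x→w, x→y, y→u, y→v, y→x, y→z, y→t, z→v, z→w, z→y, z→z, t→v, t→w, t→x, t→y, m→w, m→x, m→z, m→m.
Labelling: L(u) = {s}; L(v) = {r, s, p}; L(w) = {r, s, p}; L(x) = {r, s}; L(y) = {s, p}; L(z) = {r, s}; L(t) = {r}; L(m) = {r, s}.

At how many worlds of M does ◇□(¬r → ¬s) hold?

7

Let φ = ◇□(¬r → ¬s). Evaluate φ at each world:
  u (successors {v, y, t}): φ is true.
  v (successors {v, w, x, z}): φ is true.
  w (successors {x}): φ is false.
  x (successors {w, y}): φ is true.
  y (successors {u, v, x, z, t}): φ is true.
  z (successors {v, w, y, z}): φ is true.
  t (successors {v, w, x, y}): φ is true.
  m (successors {w, x, z, m}): φ is true.
For instance, at w:
  At w: ◇□(¬r → ¬s) requires □(¬r → ¬s) at some successor in {x}.
    At x: □(¬r → ¬s) is false.
  So ◇□(¬r → ¬s) is false at w.
Satisfying worlds: {u, v, x, y, z, t, m}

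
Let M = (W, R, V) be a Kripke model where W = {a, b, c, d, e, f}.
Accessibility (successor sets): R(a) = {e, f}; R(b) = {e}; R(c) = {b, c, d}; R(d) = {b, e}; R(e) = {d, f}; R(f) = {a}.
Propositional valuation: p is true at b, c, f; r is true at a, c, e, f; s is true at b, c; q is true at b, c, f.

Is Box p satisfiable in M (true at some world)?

No

Let φ = Box p. Evaluate φ at each world:
  a (successors {e, f}): φ is false.
  b (successors {e}): φ is false.
  c (successors {b, c, d}): φ is false.
  d (successors {b, e}): φ is false.
  e (successors {d, f}): φ is false.
  f (successors {a}): φ is false.
For instance, at c:
  At c: Box p requires p at every successor {b, c, d}.
    p fails at d, so Box p is false at c.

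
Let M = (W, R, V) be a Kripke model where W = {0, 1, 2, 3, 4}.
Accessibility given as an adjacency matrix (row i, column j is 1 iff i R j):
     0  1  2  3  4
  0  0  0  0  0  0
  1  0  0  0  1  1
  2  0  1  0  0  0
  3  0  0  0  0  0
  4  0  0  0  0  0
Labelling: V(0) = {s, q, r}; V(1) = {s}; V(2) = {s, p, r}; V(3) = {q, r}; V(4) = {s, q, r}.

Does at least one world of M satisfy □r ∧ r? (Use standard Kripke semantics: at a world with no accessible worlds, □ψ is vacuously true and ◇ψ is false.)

Let φ = □r ∧ r. Evaluate φ at each world:
  0 (successors ∅): φ is true.
  1 (successors {3, 4}): φ is false.
  2 (successors {1}): φ is false.
  3 (successors ∅): φ is true.
  4 (successors ∅): φ is true.
Detail at 0 (witness):
  At 0: □r is true, r is true, so □r ∧ r is true.
    At 0: no accessible worlds, so □r holds vacuously.

Yes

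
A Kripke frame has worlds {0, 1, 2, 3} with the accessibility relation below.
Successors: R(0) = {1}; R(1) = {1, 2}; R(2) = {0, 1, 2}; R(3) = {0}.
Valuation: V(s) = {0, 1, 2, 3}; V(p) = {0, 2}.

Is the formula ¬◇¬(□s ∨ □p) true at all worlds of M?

Recall that □ψ holds at a world iff ψ holds at every accessible world, and ◇ψ holds iff ψ holds at some accessible world.
Let φ = ¬◇¬(□s ∨ □p). Evaluate φ at each world:
  0 (successors {1}): φ is true.
  1 (successors {1, 2}): φ is true.
  2 (successors {0, 1, 2}): φ is true.
  3 (successors {0}): φ is true.
For instance, at 1:
  At 1: ◇¬(□s ∨ □p) is false, so ¬◇¬(□s ∨ □p) is true.
    At 1: ◇¬(□s ∨ □p) requires ¬(□s ∨ □p) at some successor in {1, 2}.
      At 1: ¬(□s ∨ □p) is false.
      At 2: ¬(□s ∨ □p) is false.
    So ◇¬(□s ∨ □p) is false at 1.

Yes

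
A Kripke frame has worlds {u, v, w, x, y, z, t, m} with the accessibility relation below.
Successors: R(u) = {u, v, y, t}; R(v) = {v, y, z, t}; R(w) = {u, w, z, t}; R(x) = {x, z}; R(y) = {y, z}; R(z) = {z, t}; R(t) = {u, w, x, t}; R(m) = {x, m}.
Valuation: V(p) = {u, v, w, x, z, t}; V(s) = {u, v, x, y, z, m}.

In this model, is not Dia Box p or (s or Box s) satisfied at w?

No

At w: not Dia Box p is false, s or Box s is false, so not Dia Box p or (s or Box s) is false.
  At w: Dia Box p is true, so not Dia Box p is false.
    At w: Dia Box p requires Box p at some successor in {u, w, z, t}.
      Box p holds at w, so Dia Box p is true at w.
  At w: s is false, Box s is false, so s or Box s is false.
    At w: Box s requires s at every successor {u, w, z, t}.
      s fails at w, so Box s is false at w.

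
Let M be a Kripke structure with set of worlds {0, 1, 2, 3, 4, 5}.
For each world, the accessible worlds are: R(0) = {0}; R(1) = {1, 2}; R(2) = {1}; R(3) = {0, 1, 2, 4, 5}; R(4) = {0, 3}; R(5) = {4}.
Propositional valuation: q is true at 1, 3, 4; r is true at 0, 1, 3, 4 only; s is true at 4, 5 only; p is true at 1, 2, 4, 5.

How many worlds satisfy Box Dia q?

Let φ = Box Dia q. Evaluate φ at each world:
  0 (successors {0}): φ is false.
  1 (successors {1, 2}): φ is true.
  2 (successors {1}): φ is true.
  3 (successors {0, 1, 2, 4, 5}): φ is false.
  4 (successors {0, 3}): φ is false.
  5 (successors {4}): φ is true.
For instance, at 3:
  At 3: Box Dia q requires Dia q at every successor {0, 1, 2, 4, 5}.
    Dia q fails at 0, so Box Dia q is false at 3.
      At 0: Dia q requires q at some successor in {0}.
        At 0: q is false.
      So Dia q is false at 0.
Satisfying worlds: {1, 2, 5}

3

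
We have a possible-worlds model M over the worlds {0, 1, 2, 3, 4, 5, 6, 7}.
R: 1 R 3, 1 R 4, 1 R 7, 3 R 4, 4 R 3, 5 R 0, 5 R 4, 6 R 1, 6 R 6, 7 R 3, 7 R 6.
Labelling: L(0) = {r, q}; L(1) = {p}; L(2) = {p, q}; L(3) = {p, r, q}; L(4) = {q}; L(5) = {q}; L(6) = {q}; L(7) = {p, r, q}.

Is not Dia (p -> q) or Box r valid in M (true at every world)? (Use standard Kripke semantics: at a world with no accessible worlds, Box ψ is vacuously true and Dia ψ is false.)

No

Recall that Box ψ holds at a world iff ψ holds at every accessible world, and Dia ψ holds iff ψ holds at some accessible world.
Let φ = not Dia (p -> q) or Box r. Evaluate φ at each world:
  0 (successors ∅): φ is true.
  1 (successors {3, 4, 7}): φ is false.
  2 (successors ∅): φ is true.
  3 (successors {4}): φ is false.
  4 (successors {3}): φ is true.
  5 (successors {0, 4}): φ is false.
  6 (successors {1, 6}): φ is false.
  7 (successors {3, 6}): φ is false.
Detail at 1 (counterexample):
  At 1: not Dia (p -> q) is false, Box r is false, so not Dia (p -> q) or Box r is false.
    At 1: Dia (p -> q) is true, so not Dia (p -> q) is false.
      At 1: Dia (p -> q) requires p -> q at some successor in {3, 4, 7}.
        p -> q holds at 3, so Dia (p -> q) is true at 1.
    At 1: Box r requires r at every successor {3, 4, 7}.
      r fails at 4, so Box r is false at 1.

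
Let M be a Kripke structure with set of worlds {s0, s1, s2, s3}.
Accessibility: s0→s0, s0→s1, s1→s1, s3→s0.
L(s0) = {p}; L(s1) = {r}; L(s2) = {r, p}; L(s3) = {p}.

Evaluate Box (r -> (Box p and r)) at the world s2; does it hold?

Recall that Box ψ holds at a world iff ψ holds at every accessible world, and Dia ψ holds iff ψ holds at some accessible world.
At s2: no accessible worlds, so Box (r -> (Box p and r)) holds vacuously.

Yes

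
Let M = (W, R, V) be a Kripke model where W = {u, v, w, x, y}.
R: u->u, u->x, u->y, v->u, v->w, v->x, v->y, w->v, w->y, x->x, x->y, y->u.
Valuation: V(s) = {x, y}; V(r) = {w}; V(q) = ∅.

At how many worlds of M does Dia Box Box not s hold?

Let φ = Dia Box Box not s. Evaluate φ at each world:
  u (successors {u, x, y}): φ is false.
  v (successors {u, w, x, y}): φ is false.
  w (successors {v, y}): φ is false.
  x (successors {x, y}): φ is false.
  y (successors {u}): φ is false.
For instance, at u:
  At u: Dia Box Box not s requires Box Box not s at some successor in {u, x, y}.
    At u: Box Box not s is false.
    At x: Box Box not s is false.
    At y: Box Box not s is false.
  So Dia Box Box not s is false at u.
Satisfying worlds: none.

0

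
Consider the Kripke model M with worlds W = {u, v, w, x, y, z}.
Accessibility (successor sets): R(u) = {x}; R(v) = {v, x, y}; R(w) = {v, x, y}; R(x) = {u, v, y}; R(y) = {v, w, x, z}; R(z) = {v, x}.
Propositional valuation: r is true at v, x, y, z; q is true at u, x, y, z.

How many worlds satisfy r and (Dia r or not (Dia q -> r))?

Let φ = r and (Dia r or not (Dia q -> r)). Evaluate φ at each world:
  u (successors {x}): φ is false.
  v (successors {v, x, y}): φ is true.
  w (successors {v, x, y}): φ is false.
  x (successors {u, v, y}): φ is true.
  y (successors {v, w, x, z}): φ is true.
  z (successors {v, x}): φ is true.
For instance, at v:
  At v: r is true, Dia r or not (Dia q -> r) is true, so r and (Dia r or not (Dia q -> r)) is true.
    At v: Dia r is true, not (Dia q -> r) is false, so Dia r or not (Dia q -> r) is true.
      At v: Dia r requires r at some successor in {v, x, y}.
        r holds at v, so Dia r is true at v.
      At v: Dia q -> r is true, so not (Dia q -> r) is false.
Satisfying worlds: {v, x, y, z}

4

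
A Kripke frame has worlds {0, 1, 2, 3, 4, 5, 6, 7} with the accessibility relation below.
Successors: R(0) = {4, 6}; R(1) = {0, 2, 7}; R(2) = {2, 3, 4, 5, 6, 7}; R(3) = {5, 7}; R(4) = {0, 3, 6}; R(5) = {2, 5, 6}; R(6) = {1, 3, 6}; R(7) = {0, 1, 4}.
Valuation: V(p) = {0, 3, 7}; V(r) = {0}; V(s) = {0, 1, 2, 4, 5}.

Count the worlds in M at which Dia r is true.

Let φ = Dia r. Evaluate φ at each world:
  0 (successors {4, 6}): φ is false.
  1 (successors {0, 2, 7}): φ is true.
  2 (successors {2, 3, 4, 5, 6, 7}): φ is false.
  3 (successors {5, 7}): φ is false.
  4 (successors {0, 3, 6}): φ is true.
  5 (successors {2, 5, 6}): φ is false.
  6 (successors {1, 3, 6}): φ is false.
  7 (successors {0, 1, 4}): φ is true.
For instance, at 0:
  At 0: Dia r requires r at some successor in {4, 6}.
    At 4: r is false.
    At 6: r is false.
  So Dia r is false at 0.
Satisfying worlds: {1, 4, 7}

3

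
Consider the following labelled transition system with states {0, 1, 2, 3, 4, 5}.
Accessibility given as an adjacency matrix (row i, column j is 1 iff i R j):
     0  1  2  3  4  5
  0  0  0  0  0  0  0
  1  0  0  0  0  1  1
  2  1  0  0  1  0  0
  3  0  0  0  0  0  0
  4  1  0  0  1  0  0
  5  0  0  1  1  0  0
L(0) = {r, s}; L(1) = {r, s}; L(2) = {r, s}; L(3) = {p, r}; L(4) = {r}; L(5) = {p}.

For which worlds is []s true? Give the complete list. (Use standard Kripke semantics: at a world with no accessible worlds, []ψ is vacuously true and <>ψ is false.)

Let φ = []s. Evaluate φ at each world:
  0 (successors ∅): φ is true.
  1 (successors {4, 5}): φ is false.
  2 (successors {0, 3}): φ is false.
  3 (successors ∅): φ is true.
  4 (successors {0, 3}): φ is false.
  5 (successors {2, 3}): φ is false.
For instance, at 1:
  At 1: []s requires s at every successor {4, 5}.
    s fails at 4, so []s is false at 1.
Satisfying worlds: {0, 3}

0, 3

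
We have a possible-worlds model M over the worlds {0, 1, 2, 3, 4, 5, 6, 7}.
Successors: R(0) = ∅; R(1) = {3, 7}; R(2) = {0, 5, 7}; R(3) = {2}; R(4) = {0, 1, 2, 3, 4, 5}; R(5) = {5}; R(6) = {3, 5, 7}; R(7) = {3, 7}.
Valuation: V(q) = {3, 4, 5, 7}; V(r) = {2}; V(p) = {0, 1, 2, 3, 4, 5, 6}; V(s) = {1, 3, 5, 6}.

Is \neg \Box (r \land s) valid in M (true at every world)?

No

Let φ = \neg \Box (r \land s). Evaluate φ at each world:
  0 (successors ∅): φ is false.
  1 (successors {3, 7}): φ is true.
  2 (successors {0, 5, 7}): φ is true.
  3 (successors {2}): φ is true.
  4 (successors {0, 1, 2, 3, 4, 5}): φ is true.
  5 (successors {5}): φ is true.
  6 (successors {3, 5, 7}): φ is true.
  7 (successors {3, 7}): φ is true.
Detail at 0 (counterexample):
  At 0: \Box (r \land s) is true, so \neg \Box (r \land s) is false.
    At 0: no accessible worlds, so \Box (r \land s) holds vacuously.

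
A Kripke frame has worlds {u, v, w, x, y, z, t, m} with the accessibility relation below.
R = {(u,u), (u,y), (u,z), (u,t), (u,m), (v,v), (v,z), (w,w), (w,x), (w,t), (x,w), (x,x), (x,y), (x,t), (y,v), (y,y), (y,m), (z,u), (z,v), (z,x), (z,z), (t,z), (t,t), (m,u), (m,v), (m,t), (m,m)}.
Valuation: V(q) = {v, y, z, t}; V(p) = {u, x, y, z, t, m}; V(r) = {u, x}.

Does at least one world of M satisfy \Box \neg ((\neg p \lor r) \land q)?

Recall that \Box ψ holds at a world iff ψ holds at every accessible world, and \Diamond ψ holds iff ψ holds at some accessible world.
Let φ = \Box \neg ((\neg p \lor r) \land q). Evaluate φ at each world:
  u (successors {u, y, z, t, m}): φ is true.
  v (successors {v, z}): φ is false.
  w (successors {w, x, t}): φ is true.
  x (successors {w, x, y, t}): φ is true.
  y (successors {v, y, m}): φ is false.
  z (successors {u, v, x, z}): φ is false.
  t (successors {z, t}): φ is true.
  m (successors {u, v, t, m}): φ is false.
Detail at u (witness):
  At u: \Box \neg ((\neg p \lor r) \land q) requires \neg ((\neg p \lor r) \land q) at every successor {u, y, z, t, m}.
    At u: \neg ((\neg p \lor r) \land q) is true.
    At y: \neg ((\neg p \lor r) \land q) is true.
    At z: \neg ((\neg p \lor r) \land q) is true.
    At t: \neg ((\neg p \lor r) \land q) is true.
    At m: \neg ((\neg p \lor r) \land q) is true.
  So \Box \neg ((\neg p \lor r) \land q) is true at u.

Yes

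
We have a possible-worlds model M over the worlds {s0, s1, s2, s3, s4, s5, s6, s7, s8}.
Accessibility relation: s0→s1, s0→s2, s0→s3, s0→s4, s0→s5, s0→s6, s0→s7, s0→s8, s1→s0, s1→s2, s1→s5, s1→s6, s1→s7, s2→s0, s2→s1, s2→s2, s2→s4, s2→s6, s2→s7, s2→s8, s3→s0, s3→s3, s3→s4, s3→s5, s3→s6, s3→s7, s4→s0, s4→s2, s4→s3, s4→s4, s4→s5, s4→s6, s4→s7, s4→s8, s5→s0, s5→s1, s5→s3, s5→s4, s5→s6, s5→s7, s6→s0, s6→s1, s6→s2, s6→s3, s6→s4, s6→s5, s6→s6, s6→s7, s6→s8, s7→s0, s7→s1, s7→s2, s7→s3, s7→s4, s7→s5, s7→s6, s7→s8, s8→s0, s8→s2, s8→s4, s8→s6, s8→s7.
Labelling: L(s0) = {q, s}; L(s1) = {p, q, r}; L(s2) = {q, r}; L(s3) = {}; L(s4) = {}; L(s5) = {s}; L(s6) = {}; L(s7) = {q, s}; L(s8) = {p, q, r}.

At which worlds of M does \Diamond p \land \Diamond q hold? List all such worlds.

s0, s2, s4, s5, s6, s7

Recall that \Diamond ψ holds at a world iff ψ holds at some accessible world.
Let φ = \Diamond p \land \Diamond q. Evaluate φ at each world:
  s0 (successors {s1, s2, s3, s4, s5, s6, s7, s8}): φ is true.
  s1 (successors {s0, s2, s5, s6, s7}): φ is false.
  s2 (successors {s0, s1, s2, s4, s6, s7, s8}): φ is true.
  s3 (successors {s0, s3, s4, s5, s6, s7}): φ is false.
  s4 (successors {s0, s2, s3, s4, s5, s6, s7, s8}): φ is true.
  s5 (successors {s0, s1, s3, s4, s6, s7}): φ is true.
  s6 (successors {s0, s1, s2, s3, s4, s5, s6, s7, s8}): φ is true.
  s7 (successors {s0, s1, s2, s3, s4, s5, s6, s8}): φ is true.
  s8 (successors {s0, s2, s4, s6, s7}): φ is false.
For instance, at s4:
  At s4: \Diamond p is true, \Diamond q is true, so \Diamond p \land \Diamond q is true.
    At s4: \Diamond p requires p at some successor in {s0, s2, s3, s4, s5, s6, s7, s8}.
      p holds at s8, so \Diamond p is true at s4.
    At s4: \Diamond q requires q at some successor in {s0, s2, s3, s4, s5, s6, s7, s8}.
      q holds at s0, so \Diamond q is true at s4.
Satisfying worlds: {s0, s2, s4, s5, s6, s7}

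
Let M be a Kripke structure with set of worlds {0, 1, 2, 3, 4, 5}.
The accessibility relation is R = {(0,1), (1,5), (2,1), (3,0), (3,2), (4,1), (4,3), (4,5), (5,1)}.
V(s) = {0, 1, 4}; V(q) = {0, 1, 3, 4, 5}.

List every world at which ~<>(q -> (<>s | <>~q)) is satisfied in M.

Let φ = ~<>(q -> (<>s | <>~q)). Evaluate φ at each world:
  0 (successors {1}): φ is true.
  1 (successors {5}): φ is false.
  2 (successors {1}): φ is true.
  3 (successors {0, 2}): φ is false.
  4 (successors {1, 3, 5}): φ is false.
  5 (successors {1}): φ is true.
For instance, at 5:
  At 5: <>(q -> (<>s | <>~q)) is false, so ~<>(q -> (<>s | <>~q)) is true.
    At 5: <>(q -> (<>s | <>~q)) requires q -> (<>s | <>~q) at some successor in {1}.
      At 1: q -> (<>s | <>~q) is false.
    So <>(q -> (<>s | <>~q)) is false at 5.
Satisfying worlds: {0, 2, 5}

0, 2, 5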